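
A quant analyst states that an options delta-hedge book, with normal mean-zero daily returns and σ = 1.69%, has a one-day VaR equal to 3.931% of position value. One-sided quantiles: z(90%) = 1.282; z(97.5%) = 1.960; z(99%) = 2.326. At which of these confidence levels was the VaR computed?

99%

Implied z = VaR/σ = 3.931 / 1.69 = 2.326.
This matches z(99%) = 2.326.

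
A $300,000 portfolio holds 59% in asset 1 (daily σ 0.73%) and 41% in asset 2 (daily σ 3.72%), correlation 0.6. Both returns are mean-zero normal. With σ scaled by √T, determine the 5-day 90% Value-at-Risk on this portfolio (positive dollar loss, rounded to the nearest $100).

$15,600

σ_p = √(0.59²·0.73² + 0.41²·3.72² + 2·0.6·0.59·0.41·0.73·3.72) = 1.817%.
σ_{5d} = 1.817% × √5 = 4.063%.
z(90%) = 1.282.
VaR = 1.282 × 4.063% = 5.209%; on $300,000 that is $15,627.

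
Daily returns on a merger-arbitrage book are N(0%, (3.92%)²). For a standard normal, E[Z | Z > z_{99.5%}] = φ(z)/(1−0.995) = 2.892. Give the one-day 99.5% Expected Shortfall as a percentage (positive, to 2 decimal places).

11.34%

ES = 3.92% × 2.892 = 11.337%.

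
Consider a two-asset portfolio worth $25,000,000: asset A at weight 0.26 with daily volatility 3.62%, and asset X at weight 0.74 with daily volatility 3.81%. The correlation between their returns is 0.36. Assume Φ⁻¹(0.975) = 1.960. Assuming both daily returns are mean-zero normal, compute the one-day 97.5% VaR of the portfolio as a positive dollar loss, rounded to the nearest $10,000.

$1,610,000

σ_p² = 0.26²·3.62² + 0.74²·3.81² + 2·0.36·0.26·0.74·3.62·3.81 = 10.7455 (%²).
σ_p = √10.7455 = 3.278%.
VaR = 1.960 × 3.278% = 6.425%; on $25,000,000 that is $1,606,250.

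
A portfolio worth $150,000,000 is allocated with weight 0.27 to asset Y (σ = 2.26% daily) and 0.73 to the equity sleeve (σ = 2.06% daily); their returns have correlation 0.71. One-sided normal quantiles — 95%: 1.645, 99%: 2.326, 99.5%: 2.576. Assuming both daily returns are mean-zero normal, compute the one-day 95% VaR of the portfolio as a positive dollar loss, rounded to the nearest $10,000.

σ_p² = 0.27²·2.26² + 0.73²·2.06² + 2·0.71·0.27·0.73·2.26·2.06 = 3.9368 (%²).
σ_p = √3.9368 = 1.984%.
VaR = 1.645 × 1.984% = 3.264%; on $150,000,000 that is $4,896,000.

$4,900,000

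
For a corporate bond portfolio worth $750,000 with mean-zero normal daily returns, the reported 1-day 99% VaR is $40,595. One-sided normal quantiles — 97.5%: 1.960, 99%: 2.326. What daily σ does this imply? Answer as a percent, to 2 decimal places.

VaR as a fraction: $40,595 / $750,000 = 5.413%.
σ = VaR / z = 5.413% / 2.326 = 2.327%.

2.33%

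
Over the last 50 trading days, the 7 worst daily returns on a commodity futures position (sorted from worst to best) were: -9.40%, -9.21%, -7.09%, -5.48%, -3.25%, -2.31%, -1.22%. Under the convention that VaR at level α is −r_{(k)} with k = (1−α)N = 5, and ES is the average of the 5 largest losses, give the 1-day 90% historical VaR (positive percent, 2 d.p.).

k = 5; the 5th lowest return is -3.25%, so VaR = 3.25%.

3.25%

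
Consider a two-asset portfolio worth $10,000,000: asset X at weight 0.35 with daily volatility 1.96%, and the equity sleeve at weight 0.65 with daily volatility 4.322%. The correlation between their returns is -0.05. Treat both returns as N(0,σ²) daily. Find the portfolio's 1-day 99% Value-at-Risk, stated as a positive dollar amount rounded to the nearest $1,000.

σ_p² = 0.35²·1.96² + 0.65²·4.322² + 2·-0.05·0.35·0.65·1.96·4.322 = 8.1700 (%²).
σ_p = √8.1700 = 2.858%.
At 99%, z = 2.326.
VaR = 2.326 × 2.858% = 6.648%; on $10,000,000 that is $664,800.

$665,000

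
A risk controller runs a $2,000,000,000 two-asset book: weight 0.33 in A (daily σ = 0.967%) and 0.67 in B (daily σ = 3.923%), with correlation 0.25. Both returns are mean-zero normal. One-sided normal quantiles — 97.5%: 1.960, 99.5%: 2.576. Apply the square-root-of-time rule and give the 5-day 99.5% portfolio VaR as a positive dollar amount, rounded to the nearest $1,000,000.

σ_p = √(0.33²·0.967² + 0.67²·3.923² + 2·0.25·0.33·0.67·0.967·3.923) = 2.726%.
σ_{5d} = 2.726% × √5 = 6.096%.
VaR = 2.576 × 6.096% = 15.703%; on $2,000,000,000 that is $314,060,000.

$314,000,000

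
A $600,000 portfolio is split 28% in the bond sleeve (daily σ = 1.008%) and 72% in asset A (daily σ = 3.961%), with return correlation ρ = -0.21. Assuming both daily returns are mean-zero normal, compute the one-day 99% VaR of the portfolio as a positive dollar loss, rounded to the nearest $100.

$39,200

σ_p² = 0.28²·1.008² + 0.72²·3.961² + 2·-0.21·0.28·0.72·1.008·3.961 = 7.8750 (%²).
σ_p = √7.8750 = 2.806%.
At 99%, z = 2.326.
VaR = 2.326 × 2.806% = 6.527%; on $600,000 that is $39,162.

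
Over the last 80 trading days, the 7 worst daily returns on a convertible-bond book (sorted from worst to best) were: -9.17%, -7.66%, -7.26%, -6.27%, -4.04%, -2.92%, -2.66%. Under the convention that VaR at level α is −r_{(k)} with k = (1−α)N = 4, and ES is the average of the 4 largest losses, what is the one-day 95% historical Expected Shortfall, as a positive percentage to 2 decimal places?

The 4 worst returns sum to -30.36%.
ES = −(-30.36%) / 4 = 7.59%.

7.59%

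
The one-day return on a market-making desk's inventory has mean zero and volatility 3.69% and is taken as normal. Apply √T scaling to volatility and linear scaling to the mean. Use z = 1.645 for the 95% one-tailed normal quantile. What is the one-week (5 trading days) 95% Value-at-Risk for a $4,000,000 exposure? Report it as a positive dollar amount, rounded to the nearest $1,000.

σ_{5d} = 3.69% × √5 = 8.251%.
VaR = 1.645 × 8.251% = 13.573%.
On $4,000,000: 0.13573 × $4,000,000 = $542,920.

$543,000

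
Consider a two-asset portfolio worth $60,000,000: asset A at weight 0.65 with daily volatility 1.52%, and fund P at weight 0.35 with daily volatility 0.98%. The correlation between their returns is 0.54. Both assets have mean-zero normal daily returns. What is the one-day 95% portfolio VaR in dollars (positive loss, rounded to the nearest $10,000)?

σ_p² = 0.65²·1.52² + 0.35²·0.98² + 2·0.54·0.65·0.35·1.52·0.98 = 1.4598 (%²).
σ_p = √1.4598 = 1.208%.
At 95%, z = 1.645.
VaR = 1.645 × 1.208% = 1.987%; on $60,000,000 that is $1,192,200.

$1,190,000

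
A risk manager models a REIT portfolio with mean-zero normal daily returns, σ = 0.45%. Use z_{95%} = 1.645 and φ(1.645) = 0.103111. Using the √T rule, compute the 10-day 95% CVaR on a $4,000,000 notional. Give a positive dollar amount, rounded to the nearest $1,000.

$117,000

σ_{10d} = 0.45% × √10 = 1.423%.
ES multiplier = φ(z)/(1−α) = 0.103111/0.05 = 2.062.
ES = 1.423% × 2.062 = 2.934%; on $4,000,000: $117,360.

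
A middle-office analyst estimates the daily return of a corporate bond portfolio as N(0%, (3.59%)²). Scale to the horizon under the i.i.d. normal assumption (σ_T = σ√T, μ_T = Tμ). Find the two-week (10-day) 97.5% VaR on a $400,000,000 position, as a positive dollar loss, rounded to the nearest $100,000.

$89,000,000

At 97.5%, z = 1.960.
σ_{10d} = 3.59% × √10 = 11.353%.
VaR = 1.960 × 11.353% = 22.252%.
On $400,000,000: 0.22252 × $400,000,000 = $89,008,000.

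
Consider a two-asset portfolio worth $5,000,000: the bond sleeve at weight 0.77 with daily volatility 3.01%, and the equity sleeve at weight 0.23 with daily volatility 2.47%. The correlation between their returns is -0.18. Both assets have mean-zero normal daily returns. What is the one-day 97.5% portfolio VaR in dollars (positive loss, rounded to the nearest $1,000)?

σ_p² = 0.77²·3.01² + 0.23²·2.47² + 2·-0.18·0.77·0.23·3.01·2.47 = 5.2205 (%²).
σ_p = √5.2205 = 2.285%.
At 97.5%, z = 1.960.
VaR = 1.960 × 2.285% = 4.479%; on $5,000,000 that is $223,950.

$224,000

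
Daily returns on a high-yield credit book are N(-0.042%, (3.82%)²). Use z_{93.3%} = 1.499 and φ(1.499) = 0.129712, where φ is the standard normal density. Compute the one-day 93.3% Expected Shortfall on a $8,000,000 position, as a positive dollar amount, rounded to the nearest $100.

Tail multiplier: φ(z)/(1−α) = 0.129712 / 0.067 = 1.936.
ES = −(-0.042%) + 3.82% × 1.936 = 7.438%.
On $8,000,000: 0.07438 × $8,000,000 = $595,040.

$595,000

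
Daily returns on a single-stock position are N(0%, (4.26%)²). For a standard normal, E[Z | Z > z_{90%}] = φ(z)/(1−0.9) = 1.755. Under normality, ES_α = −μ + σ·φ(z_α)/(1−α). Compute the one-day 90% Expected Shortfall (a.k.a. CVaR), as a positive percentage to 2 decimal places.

7.48%

ES = 4.26% × 1.755 = 7.476%.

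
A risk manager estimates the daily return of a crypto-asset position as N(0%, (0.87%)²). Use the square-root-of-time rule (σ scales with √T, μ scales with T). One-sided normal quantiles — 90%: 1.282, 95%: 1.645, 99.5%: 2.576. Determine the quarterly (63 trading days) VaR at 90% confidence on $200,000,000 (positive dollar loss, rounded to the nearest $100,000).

$17,700,000

σ_{63d} = 0.87% × √63 = 6.905%.
VaR = 1.282 × 6.905% = 8.852%.
On $200,000,000: 0.08852 × $200,000,000 = $17,704,000.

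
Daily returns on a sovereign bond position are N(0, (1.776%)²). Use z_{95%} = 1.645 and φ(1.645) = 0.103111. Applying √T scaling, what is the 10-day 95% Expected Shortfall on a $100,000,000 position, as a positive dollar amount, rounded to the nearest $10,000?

σ_{10d} = 1.776% × √10 = 5.616%.
ES multiplier = φ(z)/(1−α) = 0.103111/0.05 = 2.062.
ES = 5.616% × 2.062 = 11.580%; on $100,000,000: $11,580,000.

$11,580,000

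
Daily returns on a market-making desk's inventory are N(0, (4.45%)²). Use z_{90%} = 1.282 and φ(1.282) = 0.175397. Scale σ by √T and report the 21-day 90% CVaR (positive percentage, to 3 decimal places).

σ_{21d} = 4.45% × √21 = 20.392%.
ES multiplier = φ(z)/(1−α) = 0.175397/0.1 = 1.754.
ES = 20.392% × 1.754 = 35.768%.

35.768%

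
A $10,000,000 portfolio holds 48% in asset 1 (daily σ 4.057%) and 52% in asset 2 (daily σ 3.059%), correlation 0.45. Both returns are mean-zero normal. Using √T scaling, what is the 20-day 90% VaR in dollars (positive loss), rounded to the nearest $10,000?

σ_p = √(0.48²·4.057² + 0.52²·3.059² + 2·0.45·0.48·0.52·4.057·3.059) = 3.018%.
σ_{20d} = 3.018% × √20 = 13.497%.
z(90%) = 1.282.
VaR = 1.282 × 13.497% = 17.303%; on $10,000,000 that is $1,730,300.

$1,730,000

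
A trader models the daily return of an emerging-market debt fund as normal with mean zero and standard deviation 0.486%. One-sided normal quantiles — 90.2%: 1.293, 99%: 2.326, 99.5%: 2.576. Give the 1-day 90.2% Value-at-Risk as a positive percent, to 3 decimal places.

VaR = z·σ = 1.293 × 0.486% = 0.628%.

0.628%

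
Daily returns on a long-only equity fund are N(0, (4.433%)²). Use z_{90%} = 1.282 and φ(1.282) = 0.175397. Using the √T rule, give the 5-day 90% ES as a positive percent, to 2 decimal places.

17.39%

σ_{5d} = 4.433% × √5 = 9.912%.
ES multiplier = φ(z)/(1−α) = 0.175397/0.1 = 1.754.
ES = 9.912% × 1.754 = 17.386%.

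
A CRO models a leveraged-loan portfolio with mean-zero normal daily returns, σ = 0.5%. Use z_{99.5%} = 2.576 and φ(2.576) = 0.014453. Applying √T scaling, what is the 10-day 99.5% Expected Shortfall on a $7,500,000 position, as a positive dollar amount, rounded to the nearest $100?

$342,800

σ_{10d} = 0.5% × √10 = 1.581%.
ES multiplier = φ(z)/(1−α) = 0.014453/0.005 = 2.891.
ES = 1.581% × 2.891 = 4.571%; on $7,500,000: $342,825.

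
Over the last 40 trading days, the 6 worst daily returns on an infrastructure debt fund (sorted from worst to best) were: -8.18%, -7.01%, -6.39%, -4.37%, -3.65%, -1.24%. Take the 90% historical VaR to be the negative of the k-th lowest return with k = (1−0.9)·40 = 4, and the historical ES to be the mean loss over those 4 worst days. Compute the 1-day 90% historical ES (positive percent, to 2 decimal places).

The 4 worst returns sum to -25.95%.
ES = −(-25.95%) / 4 = 6.4875% ≈ 6.49%.

6.49%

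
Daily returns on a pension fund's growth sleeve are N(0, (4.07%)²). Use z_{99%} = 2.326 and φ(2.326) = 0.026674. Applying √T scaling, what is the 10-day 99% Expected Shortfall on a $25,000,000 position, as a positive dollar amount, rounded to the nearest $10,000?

$8,580,000

σ_{10d} = 4.07% × √10 = 12.870%.
ES multiplier = φ(z)/(1−α) = 0.026674/0.01 = 2.667.
ES = 12.870% × 2.667 = 34.324%; on $25,000,000: $8,581,000.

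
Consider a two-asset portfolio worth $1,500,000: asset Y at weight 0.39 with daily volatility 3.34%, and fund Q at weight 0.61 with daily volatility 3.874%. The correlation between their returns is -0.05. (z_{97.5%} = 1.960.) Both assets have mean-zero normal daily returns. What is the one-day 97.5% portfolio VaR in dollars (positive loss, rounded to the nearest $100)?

$77,600

σ_p² = 0.39²·3.34² + 0.61²·3.874² + 2·-0.05·0.39·0.61·3.34·3.874 = 6.9734 (%²).
σ_p = √6.9734 = 2.641%.
VaR = 1.960 × 2.641% = 5.176%; on $1,500,000 that is $77,640.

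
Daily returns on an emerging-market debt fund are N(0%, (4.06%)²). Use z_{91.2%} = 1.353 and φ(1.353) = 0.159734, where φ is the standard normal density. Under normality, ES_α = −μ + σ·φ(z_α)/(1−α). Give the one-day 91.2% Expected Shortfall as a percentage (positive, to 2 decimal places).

Tail multiplier: φ(z)/(1−α) = 0.159734 / 0.088 = 1.815.
ES = 4.06% × 1.815 = 7.369%.

7.37%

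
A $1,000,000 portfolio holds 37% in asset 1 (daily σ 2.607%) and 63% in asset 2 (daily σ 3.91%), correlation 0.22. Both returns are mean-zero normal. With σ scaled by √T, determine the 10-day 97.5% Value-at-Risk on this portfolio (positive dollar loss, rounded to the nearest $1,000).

$176,000

σ_p = √(0.37²·2.607² + 0.63²·3.91² + 2·0.22·0.37·0.63·2.607·3.91) = 2.836%.
σ_{10d} = 2.836% × √10 = 8.968%.
z(97.5%) = 1.960.
VaR = 1.960 × 8.968% = 17.577%; on $1,000,000 that is $175,770.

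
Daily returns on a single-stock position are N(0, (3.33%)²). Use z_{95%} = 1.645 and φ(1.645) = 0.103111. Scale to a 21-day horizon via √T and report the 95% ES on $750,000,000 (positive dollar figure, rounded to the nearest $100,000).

$236,000,000

σ_{21d} = 3.33% × √21 = 15.260%.
ES multiplier = φ(z)/(1−α) = 0.103111/0.05 = 2.062.
ES = 15.260% × 2.062 = 31.466%; on $750,000,000: $235,995,000.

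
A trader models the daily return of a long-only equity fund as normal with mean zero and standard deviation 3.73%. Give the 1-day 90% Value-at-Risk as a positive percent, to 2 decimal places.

At 90% one-sided, z = 1.282.
VaR = z·σ = 1.282 × 3.73% = 4.782%.

4.78%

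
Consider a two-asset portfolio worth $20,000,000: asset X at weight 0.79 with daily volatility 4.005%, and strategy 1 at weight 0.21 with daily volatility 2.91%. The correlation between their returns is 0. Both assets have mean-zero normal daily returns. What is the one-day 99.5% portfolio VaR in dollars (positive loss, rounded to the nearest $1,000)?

$1,660,000

σ_p² = 0.79²·4.005² + 0.21²·2.91² + 2·0·0.79·0.21·4.005·2.91 = 10.3840 (%²).
σ_p = √10.3840 = 3.222%.
At 99.5%, z = 2.576.
VaR = 2.576 × 3.222% = 8.300%; on $20,000,000 that is $1,660,000.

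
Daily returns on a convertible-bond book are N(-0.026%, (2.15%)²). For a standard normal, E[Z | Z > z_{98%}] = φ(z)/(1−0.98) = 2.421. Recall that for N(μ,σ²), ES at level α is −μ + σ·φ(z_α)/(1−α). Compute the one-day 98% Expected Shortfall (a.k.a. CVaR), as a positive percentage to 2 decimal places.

ES = −(-0.026%) + 2.15% × 2.421 = 5.231%.

5.23%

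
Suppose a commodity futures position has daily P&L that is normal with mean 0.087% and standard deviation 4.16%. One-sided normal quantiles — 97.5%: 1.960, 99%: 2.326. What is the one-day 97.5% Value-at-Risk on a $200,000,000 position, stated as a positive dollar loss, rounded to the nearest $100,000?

VaR = −μ + z·σ = −(0.087%) + 1.960 × 4.16% = 8.067%.
On $200,000,000: 0.08067 × $200,000,000 = $16,134,000.

$16,100,000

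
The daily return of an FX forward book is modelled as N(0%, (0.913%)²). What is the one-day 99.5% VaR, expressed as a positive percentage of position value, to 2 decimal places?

At 99.5% one-sided, z = 2.576.
VaR = z·σ = 2.576 × 0.913% = 2.352%.

2.35%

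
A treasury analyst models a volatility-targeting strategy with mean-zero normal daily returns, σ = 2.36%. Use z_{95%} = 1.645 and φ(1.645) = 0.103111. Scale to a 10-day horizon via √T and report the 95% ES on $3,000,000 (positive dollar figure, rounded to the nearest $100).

σ_{10d} = 2.36% × √10 = 7.463%.
ES multiplier = φ(z)/(1−α) = 0.103111/0.05 = 2.062.
ES = 7.463% × 2.062 = 15.389%; on $3,000,000: $461,670.

$461,700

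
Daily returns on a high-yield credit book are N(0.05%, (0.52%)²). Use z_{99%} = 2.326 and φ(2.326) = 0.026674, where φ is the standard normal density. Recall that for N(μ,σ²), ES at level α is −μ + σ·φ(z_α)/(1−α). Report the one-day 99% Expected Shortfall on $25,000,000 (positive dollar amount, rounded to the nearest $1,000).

Tail multiplier: φ(z)/(1−α) = 0.026674 / 0.01 = 2.667.
ES = −(0.05%) + 0.52% × 2.667 = 1.337%.
On $25,000,000: 0.01337 × $25,000,000 = $334,250.

$334,000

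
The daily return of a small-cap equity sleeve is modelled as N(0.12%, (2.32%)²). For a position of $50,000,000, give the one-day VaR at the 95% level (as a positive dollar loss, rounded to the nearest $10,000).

At 95% one-sided, z = 1.645.
VaR = −μ + z·σ = −(0.12%) + 1.645 × 2.32% = 3.696%.
On $50,000,000: 0.03696 × $50,000,000 = $1,848,000.

$1,850,000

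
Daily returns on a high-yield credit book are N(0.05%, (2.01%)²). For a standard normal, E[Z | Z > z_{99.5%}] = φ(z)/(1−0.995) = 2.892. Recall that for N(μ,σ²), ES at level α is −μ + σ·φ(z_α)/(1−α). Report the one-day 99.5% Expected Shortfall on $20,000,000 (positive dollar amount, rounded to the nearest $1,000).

$1,153,000

ES = −(0.05%) + 2.01% × 2.892 = 5.763%.
On $20,000,000: 0.05763 × $20,000,000 = $1,152,600.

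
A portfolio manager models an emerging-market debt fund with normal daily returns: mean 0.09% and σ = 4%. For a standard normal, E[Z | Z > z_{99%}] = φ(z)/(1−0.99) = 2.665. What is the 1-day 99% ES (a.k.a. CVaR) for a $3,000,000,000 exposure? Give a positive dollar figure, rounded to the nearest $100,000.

$317,100,000

ES = −(0.09%) + 4% × 2.665 = 10.570%.
On $3,000,000,000: 0.10570 × $3,000,000,000 = $317,100,000.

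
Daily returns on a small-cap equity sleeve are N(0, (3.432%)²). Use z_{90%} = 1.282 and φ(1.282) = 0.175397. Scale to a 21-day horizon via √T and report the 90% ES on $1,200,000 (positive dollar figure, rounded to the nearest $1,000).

σ_{21d} = 3.432% × √21 = 15.727%.
ES multiplier = φ(z)/(1−α) = 0.175397/0.1 = 1.754.
ES = 15.727% × 1.754 = 27.585%; on $1,200,000: $331,020.

$331,000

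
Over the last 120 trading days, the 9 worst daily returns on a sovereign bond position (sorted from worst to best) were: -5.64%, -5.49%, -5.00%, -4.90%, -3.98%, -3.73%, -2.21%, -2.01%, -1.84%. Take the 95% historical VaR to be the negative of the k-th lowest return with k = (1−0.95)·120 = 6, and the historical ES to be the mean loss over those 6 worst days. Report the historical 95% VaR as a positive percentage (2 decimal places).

k = 6; the 6th lowest return is -3.73%, so VaR = 3.73%.

3.73%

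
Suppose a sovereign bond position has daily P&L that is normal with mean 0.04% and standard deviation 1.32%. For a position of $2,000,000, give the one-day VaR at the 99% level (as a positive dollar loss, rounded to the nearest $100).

At 99% one-sided, z = 2.326.
VaR = −μ + z·σ = −(0.04%) + 2.326 × 1.32% = 3.030%.
On $2,000,000: 0.03030 × $2,000,000 = $60,600.

$60,600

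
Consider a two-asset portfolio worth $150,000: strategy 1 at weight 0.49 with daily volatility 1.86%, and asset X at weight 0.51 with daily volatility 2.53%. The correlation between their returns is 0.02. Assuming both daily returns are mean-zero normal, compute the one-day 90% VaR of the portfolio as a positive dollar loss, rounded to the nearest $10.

$3,070

σ_p² = 0.49²·1.86² + 0.51²·2.53² + 2·0.02·0.49·0.51·1.86·2.53 = 2.5426 (%²).
σ_p = √2.5426 = 1.595%.
At 90%, z = 1.282.
VaR = 1.282 × 1.595% = 2.045%; on $150,000 that is $3,068.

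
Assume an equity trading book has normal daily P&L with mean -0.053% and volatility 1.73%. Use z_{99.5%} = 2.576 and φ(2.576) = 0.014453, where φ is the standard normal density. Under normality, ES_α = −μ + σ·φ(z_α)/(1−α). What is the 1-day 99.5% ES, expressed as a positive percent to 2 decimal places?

5.05%

Tail multiplier: φ(z)/(1−α) = 0.014453 / 0.005 = 2.891.
ES = −(-0.053%) + 1.73% × 2.891 = 5.054%.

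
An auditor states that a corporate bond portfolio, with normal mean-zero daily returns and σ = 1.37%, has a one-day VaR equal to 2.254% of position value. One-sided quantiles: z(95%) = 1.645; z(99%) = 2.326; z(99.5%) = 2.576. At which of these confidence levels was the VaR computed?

95%

Implied z = VaR/σ = 2.254 / 1.37 = 1.645.
This matches z(95%) = 1.645.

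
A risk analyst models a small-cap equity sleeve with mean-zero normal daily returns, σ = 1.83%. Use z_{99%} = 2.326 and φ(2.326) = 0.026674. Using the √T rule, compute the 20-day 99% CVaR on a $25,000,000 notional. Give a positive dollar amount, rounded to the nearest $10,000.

$5,460,000

σ_{20d} = 1.83% × √20 = 8.184%.
ES multiplier = φ(z)/(1−α) = 0.026674/0.01 = 2.667.
ES = 8.184% × 2.667 = 21.827%; on $25,000,000: $5,456,750.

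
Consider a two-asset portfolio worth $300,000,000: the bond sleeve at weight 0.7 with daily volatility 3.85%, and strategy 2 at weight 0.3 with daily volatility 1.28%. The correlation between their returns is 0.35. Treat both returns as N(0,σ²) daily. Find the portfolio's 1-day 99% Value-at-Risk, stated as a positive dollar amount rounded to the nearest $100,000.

$19,900,000

σ_p² = 0.7²·3.85² + 0.3²·1.28² + 2·0.35·0.7·0.3·3.85·1.28 = 8.1349 (%²).
σ_p = √8.1349 = 2.852%.
At 99%, z = 2.326.
VaR = 2.326 × 2.852% = 6.634%; on $300,000,000 that is $19,902,000.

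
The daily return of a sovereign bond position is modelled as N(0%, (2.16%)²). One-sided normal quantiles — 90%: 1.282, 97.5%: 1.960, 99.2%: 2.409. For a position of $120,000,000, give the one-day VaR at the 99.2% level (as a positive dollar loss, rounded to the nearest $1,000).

VaR = z·σ = 2.409 × 2.16% = 5.203%.
On $120,000,000: 0.05203 × $120,000,000 = $6,243,600.

$6,244,000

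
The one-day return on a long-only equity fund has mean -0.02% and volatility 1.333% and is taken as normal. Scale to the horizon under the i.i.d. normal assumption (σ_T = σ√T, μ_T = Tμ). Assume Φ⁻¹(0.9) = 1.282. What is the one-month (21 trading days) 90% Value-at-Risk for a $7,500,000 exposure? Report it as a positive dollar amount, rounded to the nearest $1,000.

σ_{21d} = 1.333% × √21 = 6.109%; μ_{21d} = 21 × -0.02% = -0.420%.
VaR = −(-0.420%) + 1.282 × 6.109% = 8.252%.
On $7,500,000: 0.08252 × $7,500,000 = $618,900.

$619,000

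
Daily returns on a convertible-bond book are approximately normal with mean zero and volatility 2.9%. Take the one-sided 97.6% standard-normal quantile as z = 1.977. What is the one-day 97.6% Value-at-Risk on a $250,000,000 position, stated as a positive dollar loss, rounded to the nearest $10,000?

$14,330,000

VaR = z·σ = 1.977 × 2.9% = 5.733%.
On $250,000,000: 0.05733 × $250,000,000 = $14,332,500.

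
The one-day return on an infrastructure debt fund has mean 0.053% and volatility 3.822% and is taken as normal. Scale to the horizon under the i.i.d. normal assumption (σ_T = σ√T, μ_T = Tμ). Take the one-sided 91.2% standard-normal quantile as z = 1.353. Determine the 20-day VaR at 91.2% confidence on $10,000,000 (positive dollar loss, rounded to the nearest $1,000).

$2,207,000

σ_{20d} = 3.822% × √20 = 17.093%; μ_{20d} = 20 × 0.053% = 1.060%.
VaR = −(1.060%) + 1.353 × 17.093% = 22.067%.
On $10,000,000: 0.22067 × $10,000,000 = $2,206,700.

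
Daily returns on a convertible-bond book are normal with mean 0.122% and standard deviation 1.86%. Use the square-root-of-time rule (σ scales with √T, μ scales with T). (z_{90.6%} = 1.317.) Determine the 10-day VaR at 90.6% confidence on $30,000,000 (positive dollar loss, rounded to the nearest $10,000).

$1,960,000

σ_{10d} = 1.86% × √10 = 5.882%; μ_{10d} = 10 × 0.122% = 1.220%.
VaR = −(1.220%) + 1.317 × 5.882% = 6.527%.
On $30,000,000: 0.06527 × $30,000,000 = $1,958,100.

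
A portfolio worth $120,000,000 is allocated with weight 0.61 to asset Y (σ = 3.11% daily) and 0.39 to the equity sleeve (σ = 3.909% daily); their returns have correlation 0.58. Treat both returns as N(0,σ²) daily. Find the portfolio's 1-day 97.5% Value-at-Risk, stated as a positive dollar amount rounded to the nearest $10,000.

$7,160,000

σ_p² = 0.61²·3.11² + 0.39²·3.909² + 2·0.58·0.61·0.39·3.11·3.909 = 9.2780 (%²).
σ_p = √9.2780 = 3.046%.
At 97.5%, z = 1.960.
VaR = 1.960 × 3.046% = 5.970%; on $120,000,000 that is $7,164,000.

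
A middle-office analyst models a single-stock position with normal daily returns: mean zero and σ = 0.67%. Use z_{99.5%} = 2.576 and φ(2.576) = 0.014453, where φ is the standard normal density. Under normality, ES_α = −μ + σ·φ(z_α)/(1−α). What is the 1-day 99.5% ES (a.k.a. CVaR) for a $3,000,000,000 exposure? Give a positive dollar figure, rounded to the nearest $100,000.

$58,100,000

Tail multiplier: φ(z)/(1−α) = 0.014453 / 0.005 = 2.891.
ES = 0.67% × 2.891 = 1.937%.
On $3,000,000,000: 0.01937 × $3,000,000,000 = $58,110,000.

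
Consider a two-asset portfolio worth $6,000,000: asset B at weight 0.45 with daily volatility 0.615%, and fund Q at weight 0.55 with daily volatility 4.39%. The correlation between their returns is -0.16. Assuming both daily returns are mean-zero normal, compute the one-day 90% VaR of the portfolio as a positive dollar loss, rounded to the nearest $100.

σ_p² = 0.45²·0.615² + 0.55²·4.39² + 2·-0.16·0.45·0.55·0.615·4.39 = 5.6926 (%²).
σ_p = √5.6926 = 2.386%.
At 90%, z = 1.282.
VaR = 1.282 × 2.386% = 3.059%; on $6,000,000 that is $183,540.

$183,500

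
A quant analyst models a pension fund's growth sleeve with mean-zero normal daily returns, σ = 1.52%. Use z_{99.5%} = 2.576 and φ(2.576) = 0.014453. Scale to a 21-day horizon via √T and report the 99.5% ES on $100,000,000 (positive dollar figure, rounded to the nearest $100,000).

$20,100,000

σ_{21d} = 1.52% × √21 = 6.966%.
ES multiplier = φ(z)/(1−α) = 0.014453/0.005 = 2.891.
ES = 6.966% × 2.891 = 20.139%; on $100,000,000: $20,139,000.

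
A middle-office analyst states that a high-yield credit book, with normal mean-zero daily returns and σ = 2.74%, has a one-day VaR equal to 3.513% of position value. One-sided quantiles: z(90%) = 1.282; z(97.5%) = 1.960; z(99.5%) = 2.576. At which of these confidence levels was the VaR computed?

Implied z = VaR/σ = 3.513 / 2.74 = 1.282.
This matches z(90%) = 1.282.

90%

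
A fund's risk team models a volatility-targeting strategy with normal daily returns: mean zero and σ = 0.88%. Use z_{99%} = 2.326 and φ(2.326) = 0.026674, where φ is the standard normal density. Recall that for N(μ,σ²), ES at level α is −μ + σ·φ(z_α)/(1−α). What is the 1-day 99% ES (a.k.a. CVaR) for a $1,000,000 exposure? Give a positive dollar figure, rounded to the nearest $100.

$23,500

Tail multiplier: φ(z)/(1−α) = 0.026674 / 0.01 = 2.667.
ES = 0.88% × 2.667 = 2.347%.
On $1,000,000: 0.02347 × $1,000,000 = $23,470.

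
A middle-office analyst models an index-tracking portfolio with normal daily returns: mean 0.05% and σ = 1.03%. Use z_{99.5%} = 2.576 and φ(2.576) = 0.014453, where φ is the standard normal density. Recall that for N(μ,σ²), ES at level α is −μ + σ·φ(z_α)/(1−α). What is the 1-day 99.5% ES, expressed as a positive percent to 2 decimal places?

2.93%

Tail multiplier: φ(z)/(1−α) = 0.014453 / 0.005 = 2.891.
ES = −(0.05%) + 1.03% × 2.891 = 2.928%.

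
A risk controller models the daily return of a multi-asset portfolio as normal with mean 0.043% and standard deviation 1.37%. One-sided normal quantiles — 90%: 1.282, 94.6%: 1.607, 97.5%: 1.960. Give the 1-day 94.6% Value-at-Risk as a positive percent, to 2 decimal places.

2.16%

VaR = −μ + z·σ = −(0.043%) + 1.607 × 1.37% = 2.159%.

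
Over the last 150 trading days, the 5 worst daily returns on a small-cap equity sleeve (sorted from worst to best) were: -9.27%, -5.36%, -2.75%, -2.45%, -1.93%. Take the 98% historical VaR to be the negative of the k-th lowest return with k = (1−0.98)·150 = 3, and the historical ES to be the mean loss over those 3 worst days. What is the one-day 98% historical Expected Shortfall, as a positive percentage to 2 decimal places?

The 3 worst returns sum to -17.38%.
ES = −(-17.38%) / 3 = 5.7933…% ≈ 5.79%.

5.79%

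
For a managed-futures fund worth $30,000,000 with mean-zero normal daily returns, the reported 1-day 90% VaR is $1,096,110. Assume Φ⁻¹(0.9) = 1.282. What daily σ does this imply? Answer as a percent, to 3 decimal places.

2.850%

VaR as a fraction: $1,096,110 / $30,000,000 = 3.654%.
σ = VaR / z = 3.654% / 1.282 = 2.850%.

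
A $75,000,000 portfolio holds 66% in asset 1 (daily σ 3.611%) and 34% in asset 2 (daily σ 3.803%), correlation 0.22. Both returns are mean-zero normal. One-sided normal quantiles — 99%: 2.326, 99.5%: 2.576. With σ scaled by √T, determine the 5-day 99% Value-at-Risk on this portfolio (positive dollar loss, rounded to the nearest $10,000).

$11,510,000

σ_p = √(0.66²·3.611² + 0.34²·3.803² + 2·0.22·0.66·0.34·3.611·3.803) = 2.951%.
σ_{5d} = 2.951% × √5 = 6.599%.
VaR = 2.326 × 6.599% = 15.349%; on $75,000,000 that is $11,511,750.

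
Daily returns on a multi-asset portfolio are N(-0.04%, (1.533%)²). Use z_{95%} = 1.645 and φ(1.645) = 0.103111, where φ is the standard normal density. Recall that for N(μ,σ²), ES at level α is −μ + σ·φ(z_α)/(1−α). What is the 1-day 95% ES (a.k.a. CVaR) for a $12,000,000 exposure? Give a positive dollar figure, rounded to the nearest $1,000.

Tail multiplier: φ(z)/(1−α) = 0.103111 / 0.05 = 2.062.
ES = −(-0.04%) + 1.533% × 2.062 = 3.201%.
On $12,000,000: 0.03201 × $12,000,000 = $384,120.

$384,000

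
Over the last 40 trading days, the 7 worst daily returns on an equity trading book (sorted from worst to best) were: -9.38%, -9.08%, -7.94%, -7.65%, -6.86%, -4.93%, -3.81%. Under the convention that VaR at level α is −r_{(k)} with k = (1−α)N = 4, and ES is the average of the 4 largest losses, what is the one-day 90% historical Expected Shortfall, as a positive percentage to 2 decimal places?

The 4 worst returns sum to -34.05%.
ES = −(-34.05%) / 4 = 8.5125% ≈ 8.51%.

8.51%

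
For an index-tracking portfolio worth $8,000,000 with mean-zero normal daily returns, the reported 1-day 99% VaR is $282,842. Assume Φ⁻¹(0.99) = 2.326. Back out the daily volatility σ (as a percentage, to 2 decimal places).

1.52%

VaR as a fraction: $282,842 / $8,000,000 = 3.536%.
σ = VaR / z = 3.536% / 2.326 = 1.520%.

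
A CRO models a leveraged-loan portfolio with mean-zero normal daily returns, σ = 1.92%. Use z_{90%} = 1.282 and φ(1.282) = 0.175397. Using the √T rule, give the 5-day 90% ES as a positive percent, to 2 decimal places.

σ_{5d} = 1.92% × √5 = 4.293%.
ES multiplier = φ(z)/(1−α) = 0.175397/0.1 = 1.754.
ES = 4.293% × 1.754 = 7.530%.

7.53%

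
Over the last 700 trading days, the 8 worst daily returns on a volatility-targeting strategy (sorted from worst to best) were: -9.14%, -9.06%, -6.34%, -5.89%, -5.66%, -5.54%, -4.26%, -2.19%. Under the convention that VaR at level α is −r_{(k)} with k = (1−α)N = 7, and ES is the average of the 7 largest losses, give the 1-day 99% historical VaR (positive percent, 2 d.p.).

k = 7; the 7th lowest return is -4.26%, so VaR = 4.26%.

4.26%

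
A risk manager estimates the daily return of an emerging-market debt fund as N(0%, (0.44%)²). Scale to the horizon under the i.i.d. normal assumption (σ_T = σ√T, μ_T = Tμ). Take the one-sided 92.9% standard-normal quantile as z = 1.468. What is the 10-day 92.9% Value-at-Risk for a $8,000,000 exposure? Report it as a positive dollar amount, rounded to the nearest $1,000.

$163,000

σ_{10d} = 0.44% × √10 = 1.391%.
VaR = 1.468 × 1.391% = 2.042%.
On $8,000,000: 0.02042 × $8,000,000 = $163,360.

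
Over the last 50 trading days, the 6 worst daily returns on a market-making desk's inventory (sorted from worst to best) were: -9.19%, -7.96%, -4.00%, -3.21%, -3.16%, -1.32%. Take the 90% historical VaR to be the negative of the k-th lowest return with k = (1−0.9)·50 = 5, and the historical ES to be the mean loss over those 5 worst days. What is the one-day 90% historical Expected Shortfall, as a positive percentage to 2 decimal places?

5.50%

The 5 worst returns sum to -27.52%.
ES = −(-27.52%) / 5 = 5.504% ≈ 5.50%.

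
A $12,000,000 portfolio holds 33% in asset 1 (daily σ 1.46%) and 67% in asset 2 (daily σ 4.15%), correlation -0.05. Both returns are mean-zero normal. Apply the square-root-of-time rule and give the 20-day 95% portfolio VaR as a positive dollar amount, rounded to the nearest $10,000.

$2,470,000

σ_p = √(0.33²·1.46² + 0.67²·4.15² + 2·-0.05·0.33·0.67·1.46·4.15) = 2.798%.
σ_{20d} = 2.798% × √20 = 12.513%.
z(95%) = 1.645.
VaR = 1.645 × 12.513% = 20.584%; on $12,000,000 that is $2,470,080.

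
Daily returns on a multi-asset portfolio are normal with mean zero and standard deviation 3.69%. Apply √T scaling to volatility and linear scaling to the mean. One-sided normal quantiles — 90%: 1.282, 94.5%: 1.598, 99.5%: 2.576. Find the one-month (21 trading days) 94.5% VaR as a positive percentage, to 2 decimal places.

σ_{21d} = 3.69% × √21 = 16.910%.
VaR = 1.598 × 16.910% = 27.022%.

27.02%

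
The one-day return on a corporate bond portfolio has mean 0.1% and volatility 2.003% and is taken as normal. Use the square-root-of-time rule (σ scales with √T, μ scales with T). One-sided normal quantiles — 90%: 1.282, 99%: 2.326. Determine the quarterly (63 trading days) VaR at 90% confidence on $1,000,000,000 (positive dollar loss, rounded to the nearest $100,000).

$140,800,000

σ_{63d} = 2.003% × √63 = 15.898%; μ_{63d} = 63 × 0.1% = 6.300%.
VaR = −(6.300%) + 1.282 × 15.898% = 14.081%.
On $1,000,000,000: 0.14081 × $1,000,000,000 = $140,810,000.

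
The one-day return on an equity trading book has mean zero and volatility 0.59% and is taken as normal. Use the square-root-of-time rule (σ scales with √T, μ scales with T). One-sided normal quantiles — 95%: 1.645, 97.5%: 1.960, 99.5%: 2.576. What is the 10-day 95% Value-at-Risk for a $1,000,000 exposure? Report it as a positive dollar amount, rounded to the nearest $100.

σ_{10d} = 0.59% × √10 = 1.866%.
VaR = 1.645 × 1.866% = 3.070%.
On $1,000,000: 0.03070 × $1,000,000 = $30,700.

$30,700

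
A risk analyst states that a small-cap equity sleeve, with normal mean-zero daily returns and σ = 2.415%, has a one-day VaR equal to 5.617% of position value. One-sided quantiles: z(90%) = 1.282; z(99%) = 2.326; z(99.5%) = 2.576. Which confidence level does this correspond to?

Implied z = VaR/σ = 5.617 / 2.415 = 2.326.
This matches z(99%) = 2.326.

99%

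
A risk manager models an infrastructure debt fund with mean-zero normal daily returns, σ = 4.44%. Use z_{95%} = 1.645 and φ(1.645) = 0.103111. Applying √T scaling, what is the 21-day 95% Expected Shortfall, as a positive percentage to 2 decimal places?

41.96%

σ_{21d} = 4.44% × √21 = 20.347%.
ES multiplier = φ(z)/(1−α) = 0.103111/0.05 = 2.062.
ES = 20.347% × 2.062 = 41.956%.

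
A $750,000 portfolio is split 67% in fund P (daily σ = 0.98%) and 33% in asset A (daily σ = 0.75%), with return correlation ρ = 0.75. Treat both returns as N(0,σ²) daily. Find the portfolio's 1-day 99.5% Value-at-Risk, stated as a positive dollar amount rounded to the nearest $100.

$16,600

σ_p² = 0.67²·0.98² + 0.33²·0.75² + 2·0.75·0.67·0.33·0.98·0.75 = 0.7361 (%²).
σ_p = √0.7361 = 0.858%.
At 99.5%, z = 2.576.
VaR = 2.576 × 0.858% = 2.210%; on $750,000 that is $16,575.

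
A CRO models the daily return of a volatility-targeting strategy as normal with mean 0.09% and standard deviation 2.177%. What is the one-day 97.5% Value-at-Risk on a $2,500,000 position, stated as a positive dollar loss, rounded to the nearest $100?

$104,400

At 97.5% one-sided, z = 1.960.
VaR = −μ + z·σ = −(0.09%) + 1.960 × 2.177% = 4.177%.
On $2,500,000: 0.04177 × $2,500,000 = $104,425.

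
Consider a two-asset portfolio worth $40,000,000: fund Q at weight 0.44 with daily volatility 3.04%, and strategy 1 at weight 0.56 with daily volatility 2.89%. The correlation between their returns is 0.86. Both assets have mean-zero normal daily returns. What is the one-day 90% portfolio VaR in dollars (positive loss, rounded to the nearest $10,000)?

$1,460,000

σ_p² = 0.44²·3.04² + 0.56²·2.89² + 2·0.86·0.44·0.56·3.04·2.89 = 8.1318 (%²).
σ_p = √8.1318 = 2.852%.
At 90%, z = 1.282.
VaR = 1.282 × 2.852% = 3.656%; on $40,000,000 that is $1,462,400.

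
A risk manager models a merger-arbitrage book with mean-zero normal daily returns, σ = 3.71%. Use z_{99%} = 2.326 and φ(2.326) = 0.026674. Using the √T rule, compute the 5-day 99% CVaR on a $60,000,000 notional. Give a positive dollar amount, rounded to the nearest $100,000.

$13,300,000

σ_{5d} = 3.71% × √5 = 8.296%.
ES multiplier = φ(z)/(1−α) = 0.026674/0.01 = 2.667.
ES = 8.296% × 2.667 = 22.125%; on $60,000,000: $13,275,000.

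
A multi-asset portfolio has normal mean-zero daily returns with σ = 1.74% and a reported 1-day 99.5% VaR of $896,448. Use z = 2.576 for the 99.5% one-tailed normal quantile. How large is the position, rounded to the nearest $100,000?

$20,000,000

VaR as a fraction of value: z·σ = 2.576 × 1.74% = 4.48224%.
Position = $896,448 / 0.0448224 = $20,000,000.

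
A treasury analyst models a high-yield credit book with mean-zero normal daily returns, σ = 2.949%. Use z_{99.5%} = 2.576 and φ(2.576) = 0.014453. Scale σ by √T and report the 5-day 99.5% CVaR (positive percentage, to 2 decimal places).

σ_{5d} = 2.949% × √5 = 6.594%.
ES multiplier = φ(z)/(1−α) = 0.014453/0.005 = 2.891.
ES = 6.594% × 2.891 = 19.063%.

19.06%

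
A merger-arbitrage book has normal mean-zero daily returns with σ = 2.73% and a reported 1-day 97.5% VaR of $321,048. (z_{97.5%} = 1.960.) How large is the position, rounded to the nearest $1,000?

$6,000,000

VaR as a fraction of value: z·σ = 1.960 × 2.73% = 5.3508%.
Position = $321,048 / 0.053508 = $6,000,000.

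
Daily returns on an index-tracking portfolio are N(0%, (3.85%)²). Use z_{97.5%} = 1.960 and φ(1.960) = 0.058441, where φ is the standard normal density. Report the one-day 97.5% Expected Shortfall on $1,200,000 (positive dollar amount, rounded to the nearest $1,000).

Tail multiplier: φ(z)/(1−α) = 0.058441 / 0.025 = 2.338.
ES = 3.85% × 2.338 = 9.001%.
On $1,200,000: 0.09001 × $1,200,000 = $108,012.

$108,000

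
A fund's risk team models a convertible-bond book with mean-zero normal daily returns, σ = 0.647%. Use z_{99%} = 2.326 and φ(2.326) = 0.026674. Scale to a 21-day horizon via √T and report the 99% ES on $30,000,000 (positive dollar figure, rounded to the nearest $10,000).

$2,370,000

σ_{21d} = 0.647% × √21 = 2.965%.
ES multiplier = φ(z)/(1−α) = 0.026674/0.01 = 2.667.
ES = 2.965% × 2.667 = 7.908%; on $30,000,000: $2,372,400.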